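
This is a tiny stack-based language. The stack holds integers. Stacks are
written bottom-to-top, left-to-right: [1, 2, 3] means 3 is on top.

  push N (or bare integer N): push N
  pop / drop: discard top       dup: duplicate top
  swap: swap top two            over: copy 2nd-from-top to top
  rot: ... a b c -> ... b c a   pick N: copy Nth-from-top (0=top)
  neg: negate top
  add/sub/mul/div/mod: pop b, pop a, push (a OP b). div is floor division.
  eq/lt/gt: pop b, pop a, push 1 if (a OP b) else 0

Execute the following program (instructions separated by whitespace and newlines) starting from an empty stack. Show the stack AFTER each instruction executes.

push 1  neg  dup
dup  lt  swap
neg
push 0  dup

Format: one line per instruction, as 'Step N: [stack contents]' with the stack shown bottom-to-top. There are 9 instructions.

Step 1: [1]
Step 2: [-1]
Step 3: [-1, -1]
Step 4: [-1, -1, -1]
Step 5: [-1, 0]
Step 6: [0, -1]
Step 7: [0, 1]
Step 8: [0, 1, 0]
Step 9: [0, 1, 0, 0]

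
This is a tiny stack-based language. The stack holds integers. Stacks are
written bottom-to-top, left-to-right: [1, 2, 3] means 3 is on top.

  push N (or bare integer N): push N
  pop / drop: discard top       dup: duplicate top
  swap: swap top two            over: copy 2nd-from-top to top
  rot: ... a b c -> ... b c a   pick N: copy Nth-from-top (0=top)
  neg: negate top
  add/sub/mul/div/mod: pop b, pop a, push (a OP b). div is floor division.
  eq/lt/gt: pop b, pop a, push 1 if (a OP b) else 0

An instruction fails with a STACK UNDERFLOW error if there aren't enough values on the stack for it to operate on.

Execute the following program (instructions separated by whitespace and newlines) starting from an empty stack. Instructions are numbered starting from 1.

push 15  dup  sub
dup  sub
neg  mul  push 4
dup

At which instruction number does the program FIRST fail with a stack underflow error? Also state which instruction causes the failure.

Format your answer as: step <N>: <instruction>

Step 1 ('push 15'): stack = [15], depth = 1
Step 2 ('dup'): stack = [15, 15], depth = 2
Step 3 ('sub'): stack = [0], depth = 1
Step 4 ('dup'): stack = [0, 0], depth = 2
Step 5 ('sub'): stack = [0], depth = 1
Step 6 ('neg'): stack = [0], depth = 1
Step 7 ('mul'): needs 2 value(s) but depth is 1 — STACK UNDERFLOW

Answer: step 7: mul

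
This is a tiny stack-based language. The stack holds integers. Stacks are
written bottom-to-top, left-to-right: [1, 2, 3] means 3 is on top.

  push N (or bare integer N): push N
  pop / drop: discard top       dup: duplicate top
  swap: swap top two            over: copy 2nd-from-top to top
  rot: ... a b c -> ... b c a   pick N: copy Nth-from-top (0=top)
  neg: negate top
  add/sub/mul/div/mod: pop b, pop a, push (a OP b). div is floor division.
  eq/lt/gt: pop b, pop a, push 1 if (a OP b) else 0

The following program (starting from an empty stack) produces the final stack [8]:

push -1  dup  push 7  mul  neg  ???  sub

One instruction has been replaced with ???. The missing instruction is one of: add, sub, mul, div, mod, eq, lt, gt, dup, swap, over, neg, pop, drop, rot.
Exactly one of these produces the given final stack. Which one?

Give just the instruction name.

Stack before ???: [-1, 7]
Stack after ???:  [7, -1]
The instruction that transforms [-1, 7] -> [7, -1] is: swap

Answer: swap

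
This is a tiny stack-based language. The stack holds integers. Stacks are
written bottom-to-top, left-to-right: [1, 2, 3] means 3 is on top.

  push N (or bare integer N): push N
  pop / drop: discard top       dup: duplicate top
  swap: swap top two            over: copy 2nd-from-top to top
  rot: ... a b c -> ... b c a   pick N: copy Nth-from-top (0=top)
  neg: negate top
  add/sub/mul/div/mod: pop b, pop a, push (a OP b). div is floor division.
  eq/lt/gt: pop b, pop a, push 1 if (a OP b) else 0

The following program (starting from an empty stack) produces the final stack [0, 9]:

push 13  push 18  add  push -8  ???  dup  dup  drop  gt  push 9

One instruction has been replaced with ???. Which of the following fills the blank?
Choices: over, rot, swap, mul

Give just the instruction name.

Answer: mul

Derivation:
Stack before ???: [31, -8]
Stack after ???:  [-248]
Checking each choice:
  over: produces [31, -8, 0, 9]
  rot: stack underflow (need 3, have 2)
  swap: produces [-8, 0, 9]
  mul: MATCH


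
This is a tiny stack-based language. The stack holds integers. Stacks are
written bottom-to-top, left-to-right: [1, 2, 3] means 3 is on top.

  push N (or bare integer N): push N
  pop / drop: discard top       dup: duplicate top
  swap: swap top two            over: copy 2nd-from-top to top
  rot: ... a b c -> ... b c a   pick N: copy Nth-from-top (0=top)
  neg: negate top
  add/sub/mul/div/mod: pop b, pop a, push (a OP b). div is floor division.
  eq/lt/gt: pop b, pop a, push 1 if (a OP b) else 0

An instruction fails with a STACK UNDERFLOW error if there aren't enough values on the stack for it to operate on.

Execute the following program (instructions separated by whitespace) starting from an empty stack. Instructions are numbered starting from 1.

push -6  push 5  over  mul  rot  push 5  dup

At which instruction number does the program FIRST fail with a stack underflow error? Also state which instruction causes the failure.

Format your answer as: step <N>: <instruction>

Answer: step 5: rot

Derivation:
Step 1 ('push -6'): stack = [-6], depth = 1
Step 2 ('push 5'): stack = [-6, 5], depth = 2
Step 3 ('over'): stack = [-6, 5, -6], depth = 3
Step 4 ('mul'): stack = [-6, -30], depth = 2
Step 5 ('rot'): needs 3 value(s) but depth is 2 — STACK UNDERFLOW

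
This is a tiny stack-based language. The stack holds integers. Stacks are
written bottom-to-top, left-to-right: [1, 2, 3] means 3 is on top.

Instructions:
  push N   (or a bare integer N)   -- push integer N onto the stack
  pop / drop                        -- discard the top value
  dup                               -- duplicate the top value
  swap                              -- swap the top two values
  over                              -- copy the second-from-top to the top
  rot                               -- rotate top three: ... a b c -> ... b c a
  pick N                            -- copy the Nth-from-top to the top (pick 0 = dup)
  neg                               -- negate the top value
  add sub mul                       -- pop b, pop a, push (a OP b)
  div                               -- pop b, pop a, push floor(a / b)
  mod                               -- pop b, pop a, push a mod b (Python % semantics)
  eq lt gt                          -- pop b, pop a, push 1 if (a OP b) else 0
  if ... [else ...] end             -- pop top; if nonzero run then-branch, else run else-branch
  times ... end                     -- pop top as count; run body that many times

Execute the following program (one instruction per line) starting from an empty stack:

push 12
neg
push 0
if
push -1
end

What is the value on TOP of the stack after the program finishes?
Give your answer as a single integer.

Answer: -12

Derivation:
After 'push 12': [12]
After 'neg': [-12]
After 'push 0': [-12, 0]
After 'if': [-12]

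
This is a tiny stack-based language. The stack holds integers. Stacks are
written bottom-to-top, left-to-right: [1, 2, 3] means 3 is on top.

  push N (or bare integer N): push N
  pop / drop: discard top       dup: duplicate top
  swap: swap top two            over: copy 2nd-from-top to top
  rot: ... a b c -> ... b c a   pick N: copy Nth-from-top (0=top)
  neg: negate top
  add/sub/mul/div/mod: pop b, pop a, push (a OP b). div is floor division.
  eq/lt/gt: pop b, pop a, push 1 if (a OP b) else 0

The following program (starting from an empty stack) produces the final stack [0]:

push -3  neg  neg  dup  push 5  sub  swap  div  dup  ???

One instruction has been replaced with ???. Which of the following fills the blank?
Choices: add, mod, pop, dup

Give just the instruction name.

Answer: mod

Derivation:
Stack before ???: [2, 2]
Stack after ???:  [0]
Checking each choice:
  add: produces [4]
  mod: MATCH
  pop: produces [2]
  dup: produces [2, 2, 2]


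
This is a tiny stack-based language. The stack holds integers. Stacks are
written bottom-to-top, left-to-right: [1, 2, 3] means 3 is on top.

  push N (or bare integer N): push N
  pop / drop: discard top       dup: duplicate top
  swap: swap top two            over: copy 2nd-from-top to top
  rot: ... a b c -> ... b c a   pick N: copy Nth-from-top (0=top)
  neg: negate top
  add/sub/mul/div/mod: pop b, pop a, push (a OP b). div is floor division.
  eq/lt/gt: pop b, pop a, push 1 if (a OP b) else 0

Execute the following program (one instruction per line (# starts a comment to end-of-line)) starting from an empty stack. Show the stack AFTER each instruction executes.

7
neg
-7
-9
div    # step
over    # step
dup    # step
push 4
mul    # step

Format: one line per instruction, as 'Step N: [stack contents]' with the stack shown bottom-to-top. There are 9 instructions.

Step 1: [7]
Step 2: [-7]
Step 3: [-7, -7]
Step 4: [-7, -7, -9]
Step 5: [-7, 0]
Step 6: [-7, 0, -7]
Step 7: [-7, 0, -7, -7]
Step 8: [-7, 0, -7, -7, 4]
Step 9: [-7, 0, -7, -28]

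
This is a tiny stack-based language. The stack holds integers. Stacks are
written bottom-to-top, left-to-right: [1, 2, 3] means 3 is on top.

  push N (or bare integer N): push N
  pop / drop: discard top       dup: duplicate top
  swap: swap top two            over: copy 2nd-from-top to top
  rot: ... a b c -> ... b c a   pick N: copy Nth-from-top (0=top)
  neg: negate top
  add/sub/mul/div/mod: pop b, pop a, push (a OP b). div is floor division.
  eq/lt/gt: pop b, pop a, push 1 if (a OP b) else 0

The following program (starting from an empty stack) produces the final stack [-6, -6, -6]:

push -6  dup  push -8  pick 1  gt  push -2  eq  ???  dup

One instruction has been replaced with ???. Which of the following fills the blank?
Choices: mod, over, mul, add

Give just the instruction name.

Stack before ???: [-6, -6, 0]
Stack after ???:  [-6, -6]
Checking each choice:
  mod: modulo by zero
  over: produces [-6, -6, 0, -6, -6]
  mul: produces [-6, 0, 0]
  add: MATCH


Answer: add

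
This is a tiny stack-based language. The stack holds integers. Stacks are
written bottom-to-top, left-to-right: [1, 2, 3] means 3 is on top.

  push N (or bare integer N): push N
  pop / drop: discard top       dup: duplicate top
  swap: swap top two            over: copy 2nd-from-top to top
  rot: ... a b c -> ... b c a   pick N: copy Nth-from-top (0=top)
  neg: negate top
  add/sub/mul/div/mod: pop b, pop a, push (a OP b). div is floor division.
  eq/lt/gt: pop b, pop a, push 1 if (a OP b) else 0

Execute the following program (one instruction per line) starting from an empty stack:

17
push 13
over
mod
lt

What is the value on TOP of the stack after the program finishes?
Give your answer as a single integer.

After 'push 17': [17]
After 'push 13': [17, 13]
After 'over': [17, 13, 17]
After 'mod': [17, 13]
After 'lt': [0]

Answer: 0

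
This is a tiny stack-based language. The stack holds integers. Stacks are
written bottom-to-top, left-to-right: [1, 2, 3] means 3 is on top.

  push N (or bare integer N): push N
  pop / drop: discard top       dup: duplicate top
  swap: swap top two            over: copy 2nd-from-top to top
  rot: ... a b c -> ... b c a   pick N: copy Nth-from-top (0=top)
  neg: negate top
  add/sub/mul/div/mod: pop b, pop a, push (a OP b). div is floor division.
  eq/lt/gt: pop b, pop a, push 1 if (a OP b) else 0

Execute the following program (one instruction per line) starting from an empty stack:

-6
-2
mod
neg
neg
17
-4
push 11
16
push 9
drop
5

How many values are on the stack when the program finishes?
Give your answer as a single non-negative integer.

Answer: 6

Derivation:
After 'push -6': stack = [-6] (depth 1)
After 'push -2': stack = [-6, -2] (depth 2)
After 'mod': stack = [0] (depth 1)
After 'neg': stack = [0] (depth 1)
After 'neg': stack = [0] (depth 1)
After 'push 17': stack = [0, 17] (depth 2)
After 'push -4': stack = [0, 17, -4] (depth 3)
After 'push 11': stack = [0, 17, -4, 11] (depth 4)
After 'push 16': stack = [0, 17, -4, 11, 16] (depth 5)
After 'push 9': stack = [0, 17, -4, 11, 16, 9] (depth 6)
After 'drop': stack = [0, 17, -4, 11, 16] (depth 5)
After 'push 5': stack = [0, 17, -4, 11, 16, 5] (depth 6)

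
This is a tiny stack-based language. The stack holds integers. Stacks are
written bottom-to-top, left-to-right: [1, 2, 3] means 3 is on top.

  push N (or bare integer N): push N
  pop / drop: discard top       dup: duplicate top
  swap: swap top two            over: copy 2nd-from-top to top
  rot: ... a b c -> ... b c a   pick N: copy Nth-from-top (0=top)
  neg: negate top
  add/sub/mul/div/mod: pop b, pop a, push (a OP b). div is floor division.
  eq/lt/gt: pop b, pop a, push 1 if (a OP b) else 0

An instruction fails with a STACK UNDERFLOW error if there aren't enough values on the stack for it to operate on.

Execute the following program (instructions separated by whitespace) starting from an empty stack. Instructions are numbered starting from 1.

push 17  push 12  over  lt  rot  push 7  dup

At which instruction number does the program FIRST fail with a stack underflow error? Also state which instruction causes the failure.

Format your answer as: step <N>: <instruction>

Answer: step 5: rot

Derivation:
Step 1 ('push 17'): stack = [17], depth = 1
Step 2 ('push 12'): stack = [17, 12], depth = 2
Step 3 ('over'): stack = [17, 12, 17], depth = 3
Step 4 ('lt'): stack = [17, 1], depth = 2
Step 5 ('rot'): needs 3 value(s) but depth is 2 — STACK UNDERFLOW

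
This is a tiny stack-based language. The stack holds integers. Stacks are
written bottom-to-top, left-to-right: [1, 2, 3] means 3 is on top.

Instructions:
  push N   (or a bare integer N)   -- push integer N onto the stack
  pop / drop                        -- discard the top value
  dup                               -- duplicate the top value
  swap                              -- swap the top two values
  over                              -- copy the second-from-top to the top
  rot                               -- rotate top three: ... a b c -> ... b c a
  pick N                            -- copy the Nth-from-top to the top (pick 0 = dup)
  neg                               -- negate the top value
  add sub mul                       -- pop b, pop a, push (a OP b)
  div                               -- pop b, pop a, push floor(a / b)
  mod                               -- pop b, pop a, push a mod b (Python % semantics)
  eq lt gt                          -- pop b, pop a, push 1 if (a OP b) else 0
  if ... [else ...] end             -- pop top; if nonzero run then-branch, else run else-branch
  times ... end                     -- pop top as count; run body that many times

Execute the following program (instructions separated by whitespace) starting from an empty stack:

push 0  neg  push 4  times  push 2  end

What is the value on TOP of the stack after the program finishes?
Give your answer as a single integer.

Answer: 2

Derivation:
After 'push 0': [0]
After 'neg': [0]
After 'push 4': [0, 4]
After 'times': [0]
After 'push 2': [0, 2]
After 'push 2': [0, 2, 2]
After 'push 2': [0, 2, 2, 2]
After 'push 2': [0, 2, 2, 2, 2]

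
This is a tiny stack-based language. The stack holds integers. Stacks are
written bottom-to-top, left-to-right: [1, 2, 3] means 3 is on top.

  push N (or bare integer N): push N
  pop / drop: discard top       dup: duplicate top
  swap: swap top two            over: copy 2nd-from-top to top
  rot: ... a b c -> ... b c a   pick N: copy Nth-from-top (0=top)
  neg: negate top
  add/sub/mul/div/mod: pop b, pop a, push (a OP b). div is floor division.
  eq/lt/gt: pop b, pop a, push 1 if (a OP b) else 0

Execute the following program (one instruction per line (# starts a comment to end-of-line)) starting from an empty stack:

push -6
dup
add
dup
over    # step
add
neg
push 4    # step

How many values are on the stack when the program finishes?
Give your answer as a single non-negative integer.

After 'push -6': stack = [-6] (depth 1)
After 'dup': stack = [-6, -6] (depth 2)
After 'add': stack = [-12] (depth 1)
After 'dup': stack = [-12, -12] (depth 2)
After 'over': stack = [-12, -12, -12] (depth 3)
After 'add': stack = [-12, -24] (depth 2)
After 'neg': stack = [-12, 24] (depth 2)
After 'push 4': stack = [-12, 24, 4] (depth 3)

Answer: 3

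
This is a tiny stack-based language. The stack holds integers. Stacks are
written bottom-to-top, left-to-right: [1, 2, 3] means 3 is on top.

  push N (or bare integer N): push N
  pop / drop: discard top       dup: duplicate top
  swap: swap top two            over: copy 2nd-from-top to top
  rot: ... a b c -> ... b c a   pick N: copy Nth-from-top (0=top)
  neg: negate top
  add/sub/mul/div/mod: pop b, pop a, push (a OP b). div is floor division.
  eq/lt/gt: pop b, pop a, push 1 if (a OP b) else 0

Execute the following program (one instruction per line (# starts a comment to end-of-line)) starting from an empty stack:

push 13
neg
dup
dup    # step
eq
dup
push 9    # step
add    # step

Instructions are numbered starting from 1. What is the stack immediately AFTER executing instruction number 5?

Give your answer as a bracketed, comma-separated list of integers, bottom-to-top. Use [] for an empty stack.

Answer: [-13, 1]

Derivation:
Step 1 ('push 13'): [13]
Step 2 ('neg'): [-13]
Step 3 ('dup'): [-13, -13]
Step 4 ('dup'): [-13, -13, -13]
Step 5 ('eq'): [-13, 1]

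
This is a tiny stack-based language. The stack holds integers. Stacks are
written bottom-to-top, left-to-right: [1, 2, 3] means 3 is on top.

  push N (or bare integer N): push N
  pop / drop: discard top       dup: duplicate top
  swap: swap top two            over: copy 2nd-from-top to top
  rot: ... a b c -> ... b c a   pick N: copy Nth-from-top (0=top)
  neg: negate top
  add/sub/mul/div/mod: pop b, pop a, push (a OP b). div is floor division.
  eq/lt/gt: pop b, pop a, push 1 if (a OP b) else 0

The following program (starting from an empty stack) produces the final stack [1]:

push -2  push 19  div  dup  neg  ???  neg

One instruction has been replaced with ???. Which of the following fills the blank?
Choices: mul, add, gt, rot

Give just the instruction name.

Answer: mul

Derivation:
Stack before ???: [-1, 1]
Stack after ???:  [-1]
Checking each choice:
  mul: MATCH
  add: produces [0]
  gt: produces [0]
  rot: stack underflow (need 3, have 2)


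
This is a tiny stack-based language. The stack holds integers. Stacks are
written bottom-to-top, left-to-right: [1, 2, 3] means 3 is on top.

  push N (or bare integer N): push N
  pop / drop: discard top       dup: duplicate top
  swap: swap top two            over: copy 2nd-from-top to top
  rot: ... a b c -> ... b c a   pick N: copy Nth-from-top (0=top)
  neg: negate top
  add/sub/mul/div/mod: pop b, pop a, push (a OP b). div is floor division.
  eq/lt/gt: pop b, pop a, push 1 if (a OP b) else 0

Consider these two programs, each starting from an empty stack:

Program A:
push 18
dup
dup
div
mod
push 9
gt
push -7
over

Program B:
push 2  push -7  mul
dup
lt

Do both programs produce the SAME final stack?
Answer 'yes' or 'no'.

Answer: no

Derivation:
Program A trace:
  After 'push 18': [18]
  After 'dup': [18, 18]
  After 'dup': [18, 18, 18]
  After 'div': [18, 1]
  After 'mod': [0]
  After 'push 9': [0, 9]
  After 'gt': [0]
  After 'push -7': [0, -7]
  After 'over': [0, -7, 0]
Program A final stack: [0, -7, 0]

Program B trace:
  After 'push 2': [2]
  After 'push -7': [2, -7]
  After 'mul': [-14]
  After 'dup': [-14, -14]
  After 'lt': [0]
Program B final stack: [0]
Same: no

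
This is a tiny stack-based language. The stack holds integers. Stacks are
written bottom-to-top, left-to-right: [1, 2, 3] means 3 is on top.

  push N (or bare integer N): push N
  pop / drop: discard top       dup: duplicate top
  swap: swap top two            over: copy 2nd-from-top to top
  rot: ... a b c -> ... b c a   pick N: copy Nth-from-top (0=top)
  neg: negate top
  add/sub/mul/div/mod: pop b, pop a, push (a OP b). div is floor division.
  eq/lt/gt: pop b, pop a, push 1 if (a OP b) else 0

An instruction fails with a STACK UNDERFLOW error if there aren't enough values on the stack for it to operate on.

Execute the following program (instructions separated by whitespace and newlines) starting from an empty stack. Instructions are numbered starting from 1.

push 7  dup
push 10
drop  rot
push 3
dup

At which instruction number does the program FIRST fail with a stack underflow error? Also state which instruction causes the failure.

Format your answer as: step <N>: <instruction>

Step 1 ('push 7'): stack = [7], depth = 1
Step 2 ('dup'): stack = [7, 7], depth = 2
Step 3 ('push 10'): stack = [7, 7, 10], depth = 3
Step 4 ('drop'): stack = [7, 7], depth = 2
Step 5 ('rot'): needs 3 value(s) but depth is 2 — STACK UNDERFLOW

Answer: step 5: rot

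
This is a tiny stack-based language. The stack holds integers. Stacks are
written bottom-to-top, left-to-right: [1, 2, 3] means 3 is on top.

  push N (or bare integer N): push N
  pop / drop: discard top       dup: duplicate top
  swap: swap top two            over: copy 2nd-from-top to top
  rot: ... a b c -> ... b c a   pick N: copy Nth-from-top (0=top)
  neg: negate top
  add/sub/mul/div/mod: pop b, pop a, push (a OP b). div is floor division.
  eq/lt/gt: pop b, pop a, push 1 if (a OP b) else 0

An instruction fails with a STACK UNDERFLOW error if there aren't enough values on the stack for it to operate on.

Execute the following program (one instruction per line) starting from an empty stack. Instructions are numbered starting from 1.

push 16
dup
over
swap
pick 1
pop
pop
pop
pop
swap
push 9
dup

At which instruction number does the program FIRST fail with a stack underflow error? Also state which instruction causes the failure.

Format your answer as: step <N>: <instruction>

Step 1 ('push 16'): stack = [16], depth = 1
Step 2 ('dup'): stack = [16, 16], depth = 2
Step 3 ('over'): stack = [16, 16, 16], depth = 3
Step 4 ('swap'): stack = [16, 16, 16], depth = 3
Step 5 ('pick 1'): stack = [16, 16, 16, 16], depth = 4
Step 6 ('pop'): stack = [16, 16, 16], depth = 3
Step 7 ('pop'): stack = [16, 16], depth = 2
Step 8 ('pop'): stack = [16], depth = 1
Step 9 ('pop'): stack = [], depth = 0
Step 10 ('swap'): needs 2 value(s) but depth is 0 — STACK UNDERFLOW

Answer: step 10: swap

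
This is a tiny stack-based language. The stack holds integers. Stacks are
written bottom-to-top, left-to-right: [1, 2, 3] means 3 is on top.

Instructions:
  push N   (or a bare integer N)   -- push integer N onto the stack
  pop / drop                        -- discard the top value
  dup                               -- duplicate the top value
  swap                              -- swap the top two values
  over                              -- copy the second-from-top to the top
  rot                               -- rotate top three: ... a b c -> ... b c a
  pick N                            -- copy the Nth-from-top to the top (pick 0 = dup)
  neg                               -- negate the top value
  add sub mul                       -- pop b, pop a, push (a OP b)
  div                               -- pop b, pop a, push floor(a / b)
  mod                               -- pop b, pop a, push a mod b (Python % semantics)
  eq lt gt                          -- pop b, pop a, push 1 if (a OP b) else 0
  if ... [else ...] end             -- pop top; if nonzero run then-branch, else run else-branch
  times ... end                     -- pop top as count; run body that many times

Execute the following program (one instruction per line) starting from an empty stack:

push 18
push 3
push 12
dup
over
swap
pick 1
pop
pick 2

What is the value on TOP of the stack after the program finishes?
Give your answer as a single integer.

After 'push 18': [18]
After 'push 3': [18, 3]
After 'push 12': [18, 3, 12]
After 'dup': [18, 3, 12, 12]
After 'over': [18, 3, 12, 12, 12]
After 'swap': [18, 3, 12, 12, 12]
After 'pick 1': [18, 3, 12, 12, 12, 12]
After 'pop': [18, 3, 12, 12, 12]
After 'pick 2': [18, 3, 12, 12, 12, 12]

Answer: 12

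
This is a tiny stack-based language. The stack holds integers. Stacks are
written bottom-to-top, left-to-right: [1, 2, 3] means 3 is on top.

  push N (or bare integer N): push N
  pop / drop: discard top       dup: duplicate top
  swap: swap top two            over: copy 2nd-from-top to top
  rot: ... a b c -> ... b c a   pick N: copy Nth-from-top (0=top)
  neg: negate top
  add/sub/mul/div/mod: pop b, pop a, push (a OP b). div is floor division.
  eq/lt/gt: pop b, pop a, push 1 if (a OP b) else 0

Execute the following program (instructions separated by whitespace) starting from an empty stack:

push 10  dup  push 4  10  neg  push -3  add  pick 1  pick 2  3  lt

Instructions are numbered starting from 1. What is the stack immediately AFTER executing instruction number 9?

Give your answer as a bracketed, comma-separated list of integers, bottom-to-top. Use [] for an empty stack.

Step 1 ('push 10'): [10]
Step 2 ('dup'): [10, 10]
Step 3 ('push 4'): [10, 10, 4]
Step 4 ('10'): [10, 10, 4, 10]
Step 5 ('neg'): [10, 10, 4, -10]
Step 6 ('push -3'): [10, 10, 4, -10, -3]
Step 7 ('add'): [10, 10, 4, -13]
Step 8 ('pick 1'): [10, 10, 4, -13, 4]
Step 9 ('pick 2'): [10, 10, 4, -13, 4, 4]

Answer: [10, 10, 4, -13, 4, 4]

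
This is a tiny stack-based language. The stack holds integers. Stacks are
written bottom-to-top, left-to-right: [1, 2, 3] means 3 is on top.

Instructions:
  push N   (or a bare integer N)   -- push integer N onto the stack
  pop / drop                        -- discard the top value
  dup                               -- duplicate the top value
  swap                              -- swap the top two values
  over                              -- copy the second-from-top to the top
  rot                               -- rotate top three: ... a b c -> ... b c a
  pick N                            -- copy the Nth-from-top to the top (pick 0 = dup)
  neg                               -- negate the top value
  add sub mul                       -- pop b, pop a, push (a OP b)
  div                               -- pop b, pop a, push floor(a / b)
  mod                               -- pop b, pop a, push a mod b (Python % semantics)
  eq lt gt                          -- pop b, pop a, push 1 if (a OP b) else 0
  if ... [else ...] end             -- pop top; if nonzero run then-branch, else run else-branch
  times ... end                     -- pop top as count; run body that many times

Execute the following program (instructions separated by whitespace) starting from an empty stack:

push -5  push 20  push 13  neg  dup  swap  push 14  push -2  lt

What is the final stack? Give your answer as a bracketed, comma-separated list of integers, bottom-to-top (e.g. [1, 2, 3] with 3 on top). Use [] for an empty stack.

Answer: [-5, 20, -13, -13, 0]

Derivation:
After 'push -5': [-5]
After 'push 20': [-5, 20]
After 'push 13': [-5, 20, 13]
After 'neg': [-5, 20, -13]
After 'dup': [-5, 20, -13, -13]
After 'swap': [-5, 20, -13, -13]
After 'push 14': [-5, 20, -13, -13, 14]
After 'push -2': [-5, 20, -13, -13, 14, -2]
After 'lt': [-5, 20, -13, -13, 0]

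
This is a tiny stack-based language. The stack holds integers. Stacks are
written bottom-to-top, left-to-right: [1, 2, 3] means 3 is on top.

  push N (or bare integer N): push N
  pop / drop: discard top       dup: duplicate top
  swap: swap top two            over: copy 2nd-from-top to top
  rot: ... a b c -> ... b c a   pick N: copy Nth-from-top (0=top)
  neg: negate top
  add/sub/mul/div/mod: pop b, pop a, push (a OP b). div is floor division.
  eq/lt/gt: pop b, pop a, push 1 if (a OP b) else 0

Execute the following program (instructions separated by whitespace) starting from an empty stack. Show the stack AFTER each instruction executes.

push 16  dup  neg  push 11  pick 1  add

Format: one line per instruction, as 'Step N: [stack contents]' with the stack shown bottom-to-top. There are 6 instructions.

Step 1: [16]
Step 2: [16, 16]
Step 3: [16, -16]
Step 4: [16, -16, 11]
Step 5: [16, -16, 11, -16]
Step 6: [16, -16, -5]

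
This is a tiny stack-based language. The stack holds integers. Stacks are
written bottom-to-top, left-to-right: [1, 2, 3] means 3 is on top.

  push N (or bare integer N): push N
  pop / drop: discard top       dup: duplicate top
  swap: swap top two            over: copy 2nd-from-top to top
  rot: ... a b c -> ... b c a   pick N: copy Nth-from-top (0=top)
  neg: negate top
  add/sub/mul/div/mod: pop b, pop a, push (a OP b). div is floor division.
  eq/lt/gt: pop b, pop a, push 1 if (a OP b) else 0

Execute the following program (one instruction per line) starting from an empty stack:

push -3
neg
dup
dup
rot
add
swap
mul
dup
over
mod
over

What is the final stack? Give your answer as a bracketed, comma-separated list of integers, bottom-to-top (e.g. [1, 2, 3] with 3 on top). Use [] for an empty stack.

Answer: [18, 0, 18]

Derivation:
After 'push -3': [-3]
After 'neg': [3]
After 'dup': [3, 3]
After 'dup': [3, 3, 3]
After 'rot': [3, 3, 3]
After 'add': [3, 6]
After 'swap': [6, 3]
After 'mul': [18]
After 'dup': [18, 18]
After 'over': [18, 18, 18]
After 'mod': [18, 0]
After 'over': [18, 0, 18]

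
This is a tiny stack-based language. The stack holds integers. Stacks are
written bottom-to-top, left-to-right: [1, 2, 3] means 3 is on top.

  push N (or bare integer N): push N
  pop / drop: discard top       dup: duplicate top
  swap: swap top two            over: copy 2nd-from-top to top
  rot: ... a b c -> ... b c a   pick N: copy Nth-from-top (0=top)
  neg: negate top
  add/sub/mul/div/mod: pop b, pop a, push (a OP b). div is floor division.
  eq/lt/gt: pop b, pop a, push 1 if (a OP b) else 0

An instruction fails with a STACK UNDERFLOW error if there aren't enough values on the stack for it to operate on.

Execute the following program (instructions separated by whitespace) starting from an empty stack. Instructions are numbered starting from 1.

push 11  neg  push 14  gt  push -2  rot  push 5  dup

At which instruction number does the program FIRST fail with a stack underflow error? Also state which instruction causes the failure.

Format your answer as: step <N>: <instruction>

Step 1 ('push 11'): stack = [11], depth = 1
Step 2 ('neg'): stack = [-11], depth = 1
Step 3 ('push 14'): stack = [-11, 14], depth = 2
Step 4 ('gt'): stack = [0], depth = 1
Step 5 ('push -2'): stack = [0, -2], depth = 2
Step 6 ('rot'): needs 3 value(s) but depth is 2 — STACK UNDERFLOW

Answer: step 6: rot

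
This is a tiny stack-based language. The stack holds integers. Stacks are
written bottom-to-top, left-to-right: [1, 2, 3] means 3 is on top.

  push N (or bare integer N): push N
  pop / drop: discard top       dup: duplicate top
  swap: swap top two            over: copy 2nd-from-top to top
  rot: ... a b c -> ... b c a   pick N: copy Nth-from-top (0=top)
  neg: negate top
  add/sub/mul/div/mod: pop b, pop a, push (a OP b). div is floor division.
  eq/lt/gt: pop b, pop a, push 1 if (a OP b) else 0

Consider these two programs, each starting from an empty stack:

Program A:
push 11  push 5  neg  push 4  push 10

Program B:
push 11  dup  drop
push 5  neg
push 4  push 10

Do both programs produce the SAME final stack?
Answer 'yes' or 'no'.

Program A trace:
  After 'push 11': [11]
  After 'push 5': [11, 5]
  After 'neg': [11, -5]
  After 'push 4': [11, -5, 4]
  After 'push 10': [11, -5, 4, 10]
Program A final stack: [11, -5, 4, 10]

Program B trace:
  After 'push 11': [11]
  After 'dup': [11, 11]
  After 'drop': [11]
  After 'push 5': [11, 5]
  After 'neg': [11, -5]
  After 'push 4': [11, -5, 4]
  After 'push 10': [11, -5, 4, 10]
Program B final stack: [11, -5, 4, 10]
Same: yes

Answer: yes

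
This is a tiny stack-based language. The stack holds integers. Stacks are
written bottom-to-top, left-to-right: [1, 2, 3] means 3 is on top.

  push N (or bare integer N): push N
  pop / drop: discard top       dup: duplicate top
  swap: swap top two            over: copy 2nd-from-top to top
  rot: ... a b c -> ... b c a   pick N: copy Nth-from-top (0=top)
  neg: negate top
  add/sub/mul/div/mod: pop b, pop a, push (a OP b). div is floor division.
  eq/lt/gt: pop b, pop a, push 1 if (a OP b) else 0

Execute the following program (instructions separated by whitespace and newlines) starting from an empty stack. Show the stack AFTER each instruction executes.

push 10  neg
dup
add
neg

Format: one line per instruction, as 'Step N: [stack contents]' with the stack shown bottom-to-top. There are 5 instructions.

Step 1: [10]
Step 2: [-10]
Step 3: [-10, -10]
Step 4: [-20]
Step 5: [20]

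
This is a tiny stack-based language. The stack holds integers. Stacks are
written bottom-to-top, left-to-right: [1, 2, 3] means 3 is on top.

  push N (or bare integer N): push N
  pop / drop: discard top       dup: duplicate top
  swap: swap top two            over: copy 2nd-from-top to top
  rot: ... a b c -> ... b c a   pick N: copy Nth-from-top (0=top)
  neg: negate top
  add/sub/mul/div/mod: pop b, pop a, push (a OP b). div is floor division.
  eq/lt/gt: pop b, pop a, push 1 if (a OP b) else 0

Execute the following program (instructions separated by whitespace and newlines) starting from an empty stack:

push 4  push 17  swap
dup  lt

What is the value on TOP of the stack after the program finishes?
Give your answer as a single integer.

After 'push 4': [4]
After 'push 17': [4, 17]
After 'swap': [17, 4]
After 'dup': [17, 4, 4]
After 'lt': [17, 0]

Answer: 0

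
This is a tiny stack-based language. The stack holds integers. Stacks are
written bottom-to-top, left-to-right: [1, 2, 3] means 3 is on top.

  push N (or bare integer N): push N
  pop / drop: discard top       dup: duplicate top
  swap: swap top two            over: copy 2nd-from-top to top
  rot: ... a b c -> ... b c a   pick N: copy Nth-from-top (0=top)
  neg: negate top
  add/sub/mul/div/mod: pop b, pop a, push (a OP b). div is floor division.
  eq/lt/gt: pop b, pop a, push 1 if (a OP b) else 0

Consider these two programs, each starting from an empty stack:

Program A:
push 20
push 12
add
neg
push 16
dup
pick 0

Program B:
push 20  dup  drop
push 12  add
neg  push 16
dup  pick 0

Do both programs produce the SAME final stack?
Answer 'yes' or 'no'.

Program A trace:
  After 'push 20': [20]
  After 'push 12': [20, 12]
  After 'add': [32]
  After 'neg': [-32]
  After 'push 16': [-32, 16]
  After 'dup': [-32, 16, 16]
  After 'pick 0': [-32, 16, 16, 16]
Program A final stack: [-32, 16, 16, 16]

Program B trace:
  After 'push 20': [20]
  After 'dup': [20, 20]
  After 'drop': [20]
  After 'push 12': [20, 12]
  After 'add': [32]
  After 'neg': [-32]
  After 'push 16': [-32, 16]
  After 'dup': [-32, 16, 16]
  After 'pick 0': [-32, 16, 16, 16]
Program B final stack: [-32, 16, 16, 16]
Same: yes

Answer: yes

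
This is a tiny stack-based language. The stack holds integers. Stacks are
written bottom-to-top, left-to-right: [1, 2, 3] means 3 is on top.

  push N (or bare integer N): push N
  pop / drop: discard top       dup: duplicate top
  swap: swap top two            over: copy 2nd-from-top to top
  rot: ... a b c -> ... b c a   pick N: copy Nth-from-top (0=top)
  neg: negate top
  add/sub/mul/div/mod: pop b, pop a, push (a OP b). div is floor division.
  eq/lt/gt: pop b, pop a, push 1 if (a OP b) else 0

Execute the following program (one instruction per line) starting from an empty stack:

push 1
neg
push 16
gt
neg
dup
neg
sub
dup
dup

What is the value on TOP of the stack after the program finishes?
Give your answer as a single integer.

Answer: 0

Derivation:
After 'push 1': [1]
After 'neg': [-1]
After 'push 16': [-1, 16]
After 'gt': [0]
After 'neg': [0]
After 'dup': [0, 0]
After 'neg': [0, 0]
After 'sub': [0]
After 'dup': [0, 0]
After 'dup': [0, 0, 0]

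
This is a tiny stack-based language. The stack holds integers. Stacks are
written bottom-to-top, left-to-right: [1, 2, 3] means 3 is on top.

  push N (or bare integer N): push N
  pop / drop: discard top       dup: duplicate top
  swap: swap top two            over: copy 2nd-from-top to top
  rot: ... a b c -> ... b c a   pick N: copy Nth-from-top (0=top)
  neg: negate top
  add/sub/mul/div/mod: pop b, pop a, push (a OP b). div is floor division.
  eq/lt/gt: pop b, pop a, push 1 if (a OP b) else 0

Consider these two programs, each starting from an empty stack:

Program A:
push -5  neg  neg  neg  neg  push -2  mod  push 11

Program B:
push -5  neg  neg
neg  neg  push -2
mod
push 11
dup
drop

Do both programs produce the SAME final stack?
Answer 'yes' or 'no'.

Program A trace:
  After 'push -5': [-5]
  After 'neg': [5]
  After 'neg': [-5]
  After 'neg': [5]
  After 'neg': [-5]
  After 'push -2': [-5, -2]
  After 'mod': [-1]
  After 'push 11': [-1, 11]
Program A final stack: [-1, 11]

Program B trace:
  After 'push -5': [-5]
  After 'neg': [5]
  After 'neg': [-5]
  After 'neg': [5]
  After 'neg': [-5]
  After 'push -2': [-5, -2]
  After 'mod': [-1]
  After 'push 11': [-1, 11]
  After 'dup': [-1, 11, 11]
  After 'drop': [-1, 11]
Program B final stack: [-1, 11]
Same: yes

Answer: yes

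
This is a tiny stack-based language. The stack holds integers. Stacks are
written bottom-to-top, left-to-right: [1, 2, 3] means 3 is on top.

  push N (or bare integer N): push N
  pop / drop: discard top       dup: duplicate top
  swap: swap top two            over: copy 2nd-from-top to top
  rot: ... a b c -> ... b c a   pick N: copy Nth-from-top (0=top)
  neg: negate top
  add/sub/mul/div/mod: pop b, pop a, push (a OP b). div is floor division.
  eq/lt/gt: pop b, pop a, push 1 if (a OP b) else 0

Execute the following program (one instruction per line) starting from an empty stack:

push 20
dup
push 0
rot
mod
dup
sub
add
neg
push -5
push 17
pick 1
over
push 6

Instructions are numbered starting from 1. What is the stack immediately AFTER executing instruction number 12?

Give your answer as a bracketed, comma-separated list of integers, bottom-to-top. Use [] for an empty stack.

Step 1 ('push 20'): [20]
Step 2 ('dup'): [20, 20]
Step 3 ('push 0'): [20, 20, 0]
Step 4 ('rot'): [20, 0, 20]
Step 5 ('mod'): [20, 0]
Step 6 ('dup'): [20, 0, 0]
Step 7 ('sub'): [20, 0]
Step 8 ('add'): [20]
Step 9 ('neg'): [-20]
Step 10 ('push -5'): [-20, -5]
Step 11 ('push 17'): [-20, -5, 17]
Step 12 ('pick 1'): [-20, -5, 17, -5]

Answer: [-20, -5, 17, -5]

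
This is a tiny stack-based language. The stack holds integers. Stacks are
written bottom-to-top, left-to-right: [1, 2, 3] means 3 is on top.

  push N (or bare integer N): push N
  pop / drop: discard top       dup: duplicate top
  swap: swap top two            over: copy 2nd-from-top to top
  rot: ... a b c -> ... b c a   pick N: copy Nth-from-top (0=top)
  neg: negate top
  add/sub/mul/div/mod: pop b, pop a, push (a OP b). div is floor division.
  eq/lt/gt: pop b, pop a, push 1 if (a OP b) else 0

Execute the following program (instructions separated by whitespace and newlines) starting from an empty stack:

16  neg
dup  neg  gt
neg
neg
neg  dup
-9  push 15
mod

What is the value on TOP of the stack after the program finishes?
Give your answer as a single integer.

After 'push 16': [16]
After 'neg': [-16]
After 'dup': [-16, -16]
After 'neg': [-16, 16]
After 'gt': [0]
After 'neg': [0]
After 'neg': [0]
After 'neg': [0]
After 'dup': [0, 0]
After 'push -9': [0, 0, -9]
After 'push 15': [0, 0, -9, 15]
After 'mod': [0, 0, 6]

Answer: 6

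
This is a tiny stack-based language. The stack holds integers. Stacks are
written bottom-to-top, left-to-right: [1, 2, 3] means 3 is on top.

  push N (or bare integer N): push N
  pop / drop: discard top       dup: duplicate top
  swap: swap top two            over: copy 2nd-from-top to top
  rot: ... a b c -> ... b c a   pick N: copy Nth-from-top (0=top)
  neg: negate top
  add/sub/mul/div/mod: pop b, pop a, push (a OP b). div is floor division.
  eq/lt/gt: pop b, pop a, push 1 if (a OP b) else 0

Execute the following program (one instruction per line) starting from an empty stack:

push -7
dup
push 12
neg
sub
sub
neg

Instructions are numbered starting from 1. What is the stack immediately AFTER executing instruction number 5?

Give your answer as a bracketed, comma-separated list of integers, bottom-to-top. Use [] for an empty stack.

Answer: [-7, 5]

Derivation:
Step 1 ('push -7'): [-7]
Step 2 ('dup'): [-7, -7]
Step 3 ('push 12'): [-7, -7, 12]
Step 4 ('neg'): [-7, -7, -12]
Step 5 ('sub'): [-7, 5]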